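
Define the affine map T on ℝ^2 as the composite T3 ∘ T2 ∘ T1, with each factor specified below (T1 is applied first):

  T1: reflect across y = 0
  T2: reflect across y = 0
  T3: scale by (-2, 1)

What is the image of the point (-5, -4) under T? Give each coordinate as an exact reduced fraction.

T(p) = (10, -4)

T1 reflect across y = 0: (-5, -4) → (-5, 4)
T2 reflect across y = 0: (-5, 4) → (-5, -4)
T3 scale by (-2, 1): (-5, -4) → (10, -4)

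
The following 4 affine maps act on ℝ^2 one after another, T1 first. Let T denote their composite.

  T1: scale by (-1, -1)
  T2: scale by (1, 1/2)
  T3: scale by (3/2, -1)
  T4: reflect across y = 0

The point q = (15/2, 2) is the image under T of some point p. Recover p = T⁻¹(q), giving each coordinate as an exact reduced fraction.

T1 = [-1 0 0; 0 -1 0; 0 0 1]
T2·T1 = [-1 0 0; 0 -1/2 0; 0 0 1]
T3·…·T1 = [-3/2 0 0; 0 1/2 0; 0 0 1]
T4·…·T1 = [-3/2 0 0; 0 -1/2 0; 0 0 1]
det M = 3/4; M⁻¹ = [-2/3 0 0; 0 -2 0; 0 0 1]
M⁻¹ · (15/2, 2)ᵀ = (-5, -4)ᵀ

p = (-5, -4)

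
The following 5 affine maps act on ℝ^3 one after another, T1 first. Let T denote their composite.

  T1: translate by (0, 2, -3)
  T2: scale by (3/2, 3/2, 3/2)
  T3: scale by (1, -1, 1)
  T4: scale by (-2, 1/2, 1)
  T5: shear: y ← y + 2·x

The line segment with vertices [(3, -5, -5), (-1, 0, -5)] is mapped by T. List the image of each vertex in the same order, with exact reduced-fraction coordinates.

T1 translate by (0, 2, -3): (3, -5, -5) → (3, -3, -8); (-1, 0, -5) → (-1, 2, -8)
T2 scale by (3/2, 3/2, 3/2): (3, -3, -8) → (9/2, -9/2, -12); (-1, 2, -8) → (-3/2, 3, -12)
T3 scale by (1, -1, 1): (9/2, -9/2, -12) → (9/2, 9/2, -12); (-3/2, 3, -12) → (-3/2, -3, -12)
T4 scale by (-2, 1/2, 1): (9/2, 9/2, -12) → (-9, 9/4, -12); (-3/2, -3, -12) → (3, -3/2, -12)
T5 shear: y ← y + 2·x: (-9, 9/4, -12) → (-9, -63/4, -12); (3, -3/2, -12) → (3, 9/2, -12)

image vertices: (-9, -63/4, -12), (3, 9/2, -12)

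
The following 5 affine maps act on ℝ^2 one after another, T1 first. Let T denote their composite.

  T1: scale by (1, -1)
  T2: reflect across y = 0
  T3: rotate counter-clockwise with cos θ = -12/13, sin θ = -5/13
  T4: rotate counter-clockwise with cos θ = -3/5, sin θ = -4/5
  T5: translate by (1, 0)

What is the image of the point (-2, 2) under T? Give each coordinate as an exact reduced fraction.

T(p) = (-93/65, -94/65)

T1 scale by (1, -1): (-2, 2) → (-2, -2)
T2 reflect across y = 0: (-2, -2) → (-2, 2)
T3 rotate counter-clockwise with cos θ = -12/13, sin θ = -5/13: (-2, 2) → (34/13, -14/13)
T4 rotate counter-clockwise with cos θ = -3/5, sin θ = -4/5: (34/13, -14/13) → (-158/65, -94/65)
T5 translate by (1, 0): (-158/65, -94/65) → (-93/65, -94/65)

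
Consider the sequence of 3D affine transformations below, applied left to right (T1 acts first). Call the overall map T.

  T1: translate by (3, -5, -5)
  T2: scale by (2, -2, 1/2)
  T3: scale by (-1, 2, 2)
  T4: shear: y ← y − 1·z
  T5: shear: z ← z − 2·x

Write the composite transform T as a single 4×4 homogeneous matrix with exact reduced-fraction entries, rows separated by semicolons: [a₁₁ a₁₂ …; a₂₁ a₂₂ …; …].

T1 = [1 0 0 3; 0 1 0 -5; 0 0 1 -5; 0 0 0 1]
T2·T1 = [2 0 0 6; 0 -2 0 10; 0 0 1/2 -5/2; 0 0 0 1]
T3·…·T1 = [-2 0 0 -6; 0 -4 0 20; 0 0 1 -5; 0 0 0 1]
T4·…·T1 = [-2 0 0 -6; 0 -4 -1 25; 0 0 1 -5; 0 0 0 1]
T5·…·T1 = [-2 0 0 -6; 0 -4 -1 25; 4 0 1 7; 0 0 0 1]

T = [-2 0 0 -6; 0 -4 -1 25; 4 0 1 7; 0 0 0 1]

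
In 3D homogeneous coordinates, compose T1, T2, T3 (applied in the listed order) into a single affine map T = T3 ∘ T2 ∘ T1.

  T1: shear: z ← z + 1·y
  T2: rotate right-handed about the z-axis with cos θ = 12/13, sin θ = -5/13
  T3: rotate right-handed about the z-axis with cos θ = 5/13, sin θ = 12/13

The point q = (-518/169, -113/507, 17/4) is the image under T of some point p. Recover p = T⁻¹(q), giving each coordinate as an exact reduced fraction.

T1 = [1 0 0 0; 0 1 0 0; 0 1 1 0; 0 0 0 1]
T2·T1 = [12/13 5/13 0 0; -5/13 12/13 0 0; 0 1 1 0; 0 0 0 1]
T3·…·T1 = [120/169 -119/169 0 0; 119/169 120/169 0 0; 0 1 1 0; 0 0 0 1]
det M = 1; M⁻¹ = [120/169 119/169 0 0; -119/169 120/169 0 0; 119/169 -120/169 1 0; 0 0 0 1]
M⁻¹ · (-518/169, -113/507, 17/4)ᵀ = (-7/3, 2, 9/4)ᵀ

p = (-7/3, 2, 9/4)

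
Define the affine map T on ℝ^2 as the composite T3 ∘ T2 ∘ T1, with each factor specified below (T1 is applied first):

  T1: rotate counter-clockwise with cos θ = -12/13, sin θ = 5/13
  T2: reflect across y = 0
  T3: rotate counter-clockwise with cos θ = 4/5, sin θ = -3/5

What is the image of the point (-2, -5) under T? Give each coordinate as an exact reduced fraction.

T1 rotate counter-clockwise with cos θ = -12/13, sin θ = 5/13: (-2, -5) → (49/13, 50/13)
T2 reflect across y = 0: (49/13, 50/13) → (49/13, -50/13)
T3 rotate counter-clockwise with cos θ = 4/5, sin θ = -3/5: (49/13, -50/13) → (46/65, -347/65)

T(p) = (46/65, -347/65)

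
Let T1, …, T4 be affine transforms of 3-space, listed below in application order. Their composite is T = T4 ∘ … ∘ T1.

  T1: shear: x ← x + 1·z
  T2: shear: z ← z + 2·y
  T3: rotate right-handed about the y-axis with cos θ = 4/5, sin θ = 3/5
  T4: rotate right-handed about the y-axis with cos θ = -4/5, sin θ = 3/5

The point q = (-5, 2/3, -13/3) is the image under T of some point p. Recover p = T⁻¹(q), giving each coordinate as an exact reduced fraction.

p = (2, 2/3, 3)

T1 = [1 0 1 0; 0 1 0 0; 0 0 1 0; 0 0 0 1]
T2·T1 = [1 0 1 0; 0 1 0 0; 0 2 1 0; 0 0 0 1]
T3·…·T1 = [4/5 6/5 7/5 0; 0 1 0 0; -3/5 8/5 1/5 0; 0 0 0 1]
T4·…·T1 = [-1 0 -1 0; 0 1 0 0; 0 -2 -1 0; 0 0 0 1]
det M = 1; M⁻¹ = [-1 2 1 0; 0 1 0 0; 0 -2 -1 0; 0 0 0 1]
M⁻¹ · (-5, 2/3, -13/3)ᵀ = (2, 2/3, 3)ᵀ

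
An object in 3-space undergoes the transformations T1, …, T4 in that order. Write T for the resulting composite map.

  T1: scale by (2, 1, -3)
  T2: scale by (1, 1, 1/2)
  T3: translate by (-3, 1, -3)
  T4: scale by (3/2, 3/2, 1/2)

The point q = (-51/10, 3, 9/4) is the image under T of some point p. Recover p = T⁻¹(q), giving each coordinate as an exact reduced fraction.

p = (-1/5, 1, -5)

T1 = [2 0 0 0; 0 1 0 0; 0 0 -3 0; 0 0 0 1]
T2·T1 = [2 0 0 0; 0 1 0 0; 0 0 -3/2 0; 0 0 0 1]
T3·…·T1 = [2 0 0 -3; 0 1 0 1; 0 0 -3/2 -3; 0 0 0 1]
T4·…·T1 = [3 0 0 -9/2; 0 3/2 0 3/2; 0 0 -3/4 -3/2; 0 0 0 1]
det M = -27/8; M⁻¹ = [1/3 0 0 3/2; 0 2/3 0 -1; 0 0 -4/3 -2; 0 0 0 1]
M⁻¹ · (-51/10, 3, 9/4)ᵀ = (-1/5, 1, -5)ᵀ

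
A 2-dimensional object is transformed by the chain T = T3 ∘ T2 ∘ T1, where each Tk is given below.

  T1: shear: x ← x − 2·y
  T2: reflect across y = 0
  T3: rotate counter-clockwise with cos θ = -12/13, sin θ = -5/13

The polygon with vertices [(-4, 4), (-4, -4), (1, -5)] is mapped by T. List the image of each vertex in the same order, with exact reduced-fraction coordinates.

image vertices: (124/13, 108/13), (-28/13, -68/13), (-107/13, -115/13)

T1 shear: x ← x − 2·y: (-4, 4) → (-12, 4); (-4, -4) → (4, -4); (1, -5) → (11, -5)
T2 reflect across y = 0: (-12, 4) → (-12, -4); (4, -4) → (4, 4); (11, -5) → (11, 5)
T3 rotate counter-clockwise with cos θ = -12/13, sin θ = -5/13: (-12, -4) → (124/13, 108/13); (4, 4) → (-28/13, -68/13); (11, 5) → (-107/13, -115/13)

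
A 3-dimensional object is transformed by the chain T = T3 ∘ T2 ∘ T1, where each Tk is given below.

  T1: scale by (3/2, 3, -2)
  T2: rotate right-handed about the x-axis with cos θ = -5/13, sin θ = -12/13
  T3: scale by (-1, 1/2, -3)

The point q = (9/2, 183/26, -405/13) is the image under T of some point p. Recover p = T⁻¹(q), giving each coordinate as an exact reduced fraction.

p = (-3, -5, -9/2)

T1 = [3/2 0 0 0; 0 3 0 0; 0 0 -2 0; 0 0 0 1]
T2·T1 = [3/2 0 0 0; 0 -15/13 -24/13 0; 0 -36/13 10/13 0; 0 0 0 1]
T3·…·T1 = [-3/2 0 0 0; 0 -15/26 -12/13 0; 0 108/13 -30/13 0; 0 0 0 1]
det M = -27/2; M⁻¹ = [-2/3 0 0 0; 0 -10/39 4/39 0; 0 -12/13 -5/78 0; 0 0 0 1]
M⁻¹ · (9/2, 183/26, -405/13)ᵀ = (-3, -5, -9/2)ᵀ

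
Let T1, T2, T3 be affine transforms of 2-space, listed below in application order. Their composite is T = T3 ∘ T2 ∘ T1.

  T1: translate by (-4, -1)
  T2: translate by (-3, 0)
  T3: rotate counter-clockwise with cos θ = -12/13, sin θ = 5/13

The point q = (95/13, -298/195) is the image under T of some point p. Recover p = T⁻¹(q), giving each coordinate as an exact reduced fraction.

p = (-1/3, -2/5)

T1 = [1 0 -4; 0 1 -1; 0 0 1]
T2·T1 = [1 0 -7; 0 1 -1; 0 0 1]
T3·…·T1 = [-12/13 -5/13 89/13; 5/13 -12/13 -23/13; 0 0 1]
det M = 1; M⁻¹ = [-12/13 5/13 7; -5/13 -12/13 1; 0 0 1]
M⁻¹ · (95/13, -298/195)ᵀ = (-1/3, -2/5)ᵀ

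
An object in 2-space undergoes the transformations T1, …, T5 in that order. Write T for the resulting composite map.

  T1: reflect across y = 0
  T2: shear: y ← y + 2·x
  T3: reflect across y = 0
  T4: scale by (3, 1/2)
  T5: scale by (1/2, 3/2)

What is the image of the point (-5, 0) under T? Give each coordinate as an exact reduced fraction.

T(p) = (-15/2, 15/2)

T1 reflect across y = 0: (-5, 0) → (-5, 0)
T2 shear: y ← y + 2·x: (-5, 0) → (-5, -10)
T3 reflect across y = 0: (-5, -10) → (-5, 10)
T4 scale by (3, 1/2): (-5, 10) → (-15, 5)
T5 scale by (1/2, 3/2): (-15, 5) → (-15/2, 15/2)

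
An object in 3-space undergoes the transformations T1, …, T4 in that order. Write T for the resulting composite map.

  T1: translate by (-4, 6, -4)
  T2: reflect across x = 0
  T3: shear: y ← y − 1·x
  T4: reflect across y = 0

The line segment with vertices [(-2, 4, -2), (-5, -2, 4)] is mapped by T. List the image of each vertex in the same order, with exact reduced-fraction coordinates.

image vertices: (6, -4, -6), (9, 5, 0)

T1 translate by (-4, 6, -4): (-2, 4, -2) → (-6, 10, -6); (-5, -2, 4) → (-9, 4, 0)
T2 reflect across x = 0: (-6, 10, -6) → (6, 10, -6); (-9, 4, 0) → (9, 4, 0)
T3 shear: y ← y − 1·x: (6, 10, -6) → (6, 4, -6); (9, 4, 0) → (9, -5, 0)
T4 reflect across y = 0: (6, 4, -6) → (6, -4, -6); (9, -5, 0) → (9, 5, 0)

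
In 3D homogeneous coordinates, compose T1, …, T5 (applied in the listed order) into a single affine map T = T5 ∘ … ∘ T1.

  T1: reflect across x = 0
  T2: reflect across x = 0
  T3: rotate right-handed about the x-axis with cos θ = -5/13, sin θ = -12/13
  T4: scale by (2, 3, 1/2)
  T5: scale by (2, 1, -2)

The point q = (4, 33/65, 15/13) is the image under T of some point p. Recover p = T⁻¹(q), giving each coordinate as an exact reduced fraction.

T1 = [-1 0 0 0; 0 1 0 0; 0 0 1 0; 0 0 0 1]
T2·T1 = [1 0 0 0; 0 1 0 0; 0 0 1 0; 0 0 0 1]
T3·…·T1 = [1 0 0 0; 0 -5/13 12/13 0; 0 -12/13 -5/13 0; 0 0 0 1]
T4·…·T1 = [2 0 0 0; 0 -15/13 36/13 0; 0 -6/13 -5/26 0; 0 0 0 1]
T5·…·T1 = [4 0 0 0; 0 -15/13 36/13 0; 0 12/13 5/13 0; 0 0 0 1]
det M = -12; M⁻¹ = [1/4 0 0 0; 0 -5/39 12/13 0; 0 4/13 5/13 0; 0 0 0 1]
M⁻¹ · (4, 33/65, 15/13)ᵀ = (1, 1, 3/5)ᵀ

p = (1, 1, 3/5)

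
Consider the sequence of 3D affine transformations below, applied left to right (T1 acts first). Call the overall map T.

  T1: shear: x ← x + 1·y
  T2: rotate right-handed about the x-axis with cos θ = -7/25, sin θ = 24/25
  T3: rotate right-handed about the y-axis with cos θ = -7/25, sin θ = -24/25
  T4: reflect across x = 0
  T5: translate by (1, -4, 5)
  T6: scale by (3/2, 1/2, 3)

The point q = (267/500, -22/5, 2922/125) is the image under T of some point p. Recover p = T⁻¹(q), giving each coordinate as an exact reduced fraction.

p = (5/2, 0, 5)

T1 = [1 1 0 0; 0 1 0 0; 0 0 1 0; 0 0 0 1]
T2·T1 = [1 1 0 0; 0 -7/25 -24/25 0; 0 24/25 -7/25 0; 0 0 0 1]
T3·…·T1 = [-7/25 -751/625 168/625 0; 0 -7/25 -24/25 0; 24/25 432/625 49/625 0; 0 0 0 1]
T4·…·T1 = [7/25 751/625 -168/625 0; 0 -7/25 -24/25 0; 24/25 432/625 49/625 0; 0 0 0 1]
T5·…·T1 = [7/25 751/625 -168/625 1; 0 -7/25 -24/25 -4; 24/25 432/625 49/625 5; 0 0 0 1]
T6·…·T1 = [21/50 2253/1250 -252/625 3/2; 0 -7/50 -12/25 -2; 72/25 1296/625 147/625 15; 0 0 0 1]
det M = -9/4; M⁻¹ = [-802/1875 14/25 256/625 -2739/625; 384/625 -14/25 -56/625 -436/625; -112/625 -48/25 49/1875 -2477/625; 0 0 0 1]
M⁻¹ · (267/500, -22/5, 2922/125)ᵀ = (5/2, 0, 5)ᵀ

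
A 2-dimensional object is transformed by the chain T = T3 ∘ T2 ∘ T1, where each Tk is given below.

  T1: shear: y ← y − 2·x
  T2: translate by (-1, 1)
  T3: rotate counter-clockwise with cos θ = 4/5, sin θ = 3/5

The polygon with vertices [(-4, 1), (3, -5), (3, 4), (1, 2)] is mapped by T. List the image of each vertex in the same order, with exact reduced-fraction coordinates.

image vertices: (-10, 5), (38/5, -34/5), (11/5, 2/5), (-3/5, 4/5)

T1 shear: y ← y − 2·x: (-4, 1) → (-4, 9); (3, -5) → (3, -11); (3, 4) → (3, -2); (1, 2) → (1, 0)
T2 translate by (-1, 1): (-4, 9) → (-5, 10); (3, -11) → (2, -10); (3, -2) → (2, -1); (1, 0) → (0, 1)
T3 rotate counter-clockwise with cos θ = 4/5, sin θ = 3/5: (-5, 10) → (-10, 5); (2, -10) → (38/5, -34/5); (2, -1) → (11/5, 2/5); (0, 1) → (-3/5, 4/5)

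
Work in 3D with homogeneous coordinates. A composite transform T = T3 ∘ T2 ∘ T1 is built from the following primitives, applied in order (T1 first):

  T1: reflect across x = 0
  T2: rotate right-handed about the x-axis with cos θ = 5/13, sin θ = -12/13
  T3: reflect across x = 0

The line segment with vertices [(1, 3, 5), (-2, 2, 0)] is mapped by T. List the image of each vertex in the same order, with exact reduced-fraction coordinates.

T1 reflect across x = 0: (1, 3, 5) → (-1, 3, 5); (-2, 2, 0) → (2, 2, 0)
T2 rotate right-handed about the x-axis with cos θ = 5/13, sin θ = -12/13: (-1, 3, 5) → (-1, 75/13, -11/13); (2, 2, 0) → (2, 10/13, -24/13)
T3 reflect across x = 0: (-1, 75/13, -11/13) → (1, 75/13, -11/13); (2, 10/13, -24/13) → (-2, 10/13, -24/13)

image vertices: (1, 75/13, -11/13), (-2, 10/13, -24/13)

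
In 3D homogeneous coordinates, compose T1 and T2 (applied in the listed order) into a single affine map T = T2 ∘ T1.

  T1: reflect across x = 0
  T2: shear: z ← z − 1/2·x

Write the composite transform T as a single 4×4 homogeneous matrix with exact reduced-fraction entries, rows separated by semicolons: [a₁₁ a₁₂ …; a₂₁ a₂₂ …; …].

T = [-1 0 0 0; 0 1 0 0; 1/2 0 1 0; 0 0 0 1]

T1 = [-1 0 0 0; 0 1 0 0; 0 0 1 0; 0 0 0 1]
T2·T1 = [-1 0 0 0; 0 1 0 0; 1/2 0 1 0; 0 0 0 1]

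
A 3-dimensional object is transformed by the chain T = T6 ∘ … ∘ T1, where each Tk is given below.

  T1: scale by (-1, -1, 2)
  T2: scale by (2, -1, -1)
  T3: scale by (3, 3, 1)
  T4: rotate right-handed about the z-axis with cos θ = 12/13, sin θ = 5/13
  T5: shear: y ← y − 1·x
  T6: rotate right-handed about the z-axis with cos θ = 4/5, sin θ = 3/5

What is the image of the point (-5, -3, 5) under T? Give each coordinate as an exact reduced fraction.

T1 scale by (-1, -1, 2): (-5, -3, 5) → (5, 3, 10)
T2 scale by (2, -1, -1): (5, 3, 10) → (10, -3, -10)
T3 scale by (3, 3, 1): (10, -3, -10) → (30, -9, -10)
T4 rotate right-handed about the z-axis with cos θ = 12/13, sin θ = 5/13: (30, -9, -10) → (405/13, 42/13, -10)
T5 shear: y ← y − 1·x: (405/13, 42/13, -10) → (405/13, -363/13, -10)
T6 rotate right-handed about the z-axis with cos θ = 4/5, sin θ = 3/5: (405/13, -363/13, -10) → (2709/65, -237/65, -10)

T(p) = (2709/65, -237/65, -10)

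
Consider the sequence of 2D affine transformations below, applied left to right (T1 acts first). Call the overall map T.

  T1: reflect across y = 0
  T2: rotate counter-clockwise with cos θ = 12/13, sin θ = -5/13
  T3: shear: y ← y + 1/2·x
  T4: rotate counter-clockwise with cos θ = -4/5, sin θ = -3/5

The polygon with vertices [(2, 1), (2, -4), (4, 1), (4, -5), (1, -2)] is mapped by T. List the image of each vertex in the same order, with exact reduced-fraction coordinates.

image vertices: (-227/130, -7/65), (4/65, -372/65), (-407/130, -87/65), (-25/26, -105/13), (2/65, -186/65)

T1 reflect across y = 0: (2, 1) → (2, -1); (2, -4) → (2, 4); (4, 1) → (4, -1); (4, -5) → (4, 5); (1, -2) → (1, 2)
T2 rotate counter-clockwise with cos θ = 12/13, sin θ = -5/13: (2, -1) → (19/13, -22/13); (2, 4) → (44/13, 38/13); (4, -1) → (43/13, -32/13); (4, 5) → (73/13, 40/13); (1, 2) → (22/13, 19/13)
T3 shear: y ← y + 1/2·x: (19/13, -22/13) → (19/13, -25/26); (44/13, 38/13) → (44/13, 60/13); (43/13, -32/13) → (43/13, -21/26); (73/13, 40/13) → (73/13, 153/26); (22/13, 19/13) → (22/13, 30/13)
T4 rotate counter-clockwise with cos θ = -4/5, sin θ = -3/5: (19/13, -25/26) → (-227/130, -7/65); (44/13, 60/13) → (4/65, -372/65); (43/13, -21/26) → (-407/130, -87/65); (73/13, 153/26) → (-25/26, -105/13); (22/13, 30/13) → (2/65, -186/65)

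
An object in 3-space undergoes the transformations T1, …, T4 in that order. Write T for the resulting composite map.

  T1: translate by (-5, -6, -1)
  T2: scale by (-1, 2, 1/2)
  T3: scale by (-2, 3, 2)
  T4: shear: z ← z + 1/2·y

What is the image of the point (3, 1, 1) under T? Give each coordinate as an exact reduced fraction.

T1 translate by (-5, -6, -1): (3, 1, 1) → (-2, -5, 0)
T2 scale by (-1, 2, 1/2): (-2, -5, 0) → (2, -10, 0)
T3 scale by (-2, 3, 2): (2, -10, 0) → (-4, -30, 0)
T4 shear: z ← z + 1/2·y: (-4, -30, 0) → (-4, -30, -15)

T(p) = (-4, -30, -15)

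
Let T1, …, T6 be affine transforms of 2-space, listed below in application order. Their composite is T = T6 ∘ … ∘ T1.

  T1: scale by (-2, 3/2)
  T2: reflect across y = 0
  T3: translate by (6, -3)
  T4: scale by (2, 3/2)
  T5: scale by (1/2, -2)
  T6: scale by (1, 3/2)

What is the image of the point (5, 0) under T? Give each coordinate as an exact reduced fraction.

T(p) = (-4, 27/2)

T1 scale by (-2, 3/2): (5, 0) → (-10, 0)
T2 reflect across y = 0: (-10, 0) → (-10, 0)
T3 translate by (6, -3): (-10, 0) → (-4, -3)
T4 scale by (2, 3/2): (-4, -3) → (-8, -9/2)
T5 scale by (1/2, -2): (-8, -9/2) → (-4, 9)
T6 scale by (1, 3/2): (-4, 9) → (-4, 27/2)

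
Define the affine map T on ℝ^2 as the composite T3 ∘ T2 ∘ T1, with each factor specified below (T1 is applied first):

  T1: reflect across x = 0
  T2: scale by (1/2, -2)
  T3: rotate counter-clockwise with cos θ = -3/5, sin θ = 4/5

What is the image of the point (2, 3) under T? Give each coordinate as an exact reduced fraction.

T1 reflect across x = 0: (2, 3) → (-2, 3)
T2 scale by (1/2, -2): (-2, 3) → (-1, -6)
T3 rotate counter-clockwise with cos θ = -3/5, sin θ = 4/5: (-1, -6) → (27/5, 14/5)

T(p) = (27/5, 14/5)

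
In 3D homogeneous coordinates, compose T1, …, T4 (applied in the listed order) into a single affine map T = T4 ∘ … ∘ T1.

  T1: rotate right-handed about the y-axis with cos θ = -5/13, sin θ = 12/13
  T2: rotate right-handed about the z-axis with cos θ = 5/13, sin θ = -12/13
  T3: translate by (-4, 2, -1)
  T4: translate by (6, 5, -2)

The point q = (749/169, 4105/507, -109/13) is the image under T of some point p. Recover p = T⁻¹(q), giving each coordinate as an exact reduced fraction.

T1 = [-5/13 0 12/13 0; 0 1 0 0; -12/13 0 -5/13 0; 0 0 0 1]
T2·T1 = [-25/169 12/13 60/169 0; 60/169 5/13 -144/169 0; -12/13 0 -5/13 0; 0 0 0 1]
T3·…·T1 = [-25/169 12/13 60/169 -4; 60/169 5/13 -144/169 2; -12/13 0 -5/13 -1; 0 0 0 1]
T4·…·T1 = [-25/169 12/13 60/169 2; 60/169 5/13 -144/169 7; -12/13 0 -5/13 -3; 0 0 0 1]
det M = 1; M⁻¹ = [-25/169 60/169 -12/13 -838/169; 12/13 5/13 0 -59/13; 60/169 -144/169 -5/13 693/169; 0 0 0 1]
M⁻¹ · (749/169, 4105/507, -109/13)ᵀ = (5, 8/3, 2)ᵀ

p = (5, 8/3, 2)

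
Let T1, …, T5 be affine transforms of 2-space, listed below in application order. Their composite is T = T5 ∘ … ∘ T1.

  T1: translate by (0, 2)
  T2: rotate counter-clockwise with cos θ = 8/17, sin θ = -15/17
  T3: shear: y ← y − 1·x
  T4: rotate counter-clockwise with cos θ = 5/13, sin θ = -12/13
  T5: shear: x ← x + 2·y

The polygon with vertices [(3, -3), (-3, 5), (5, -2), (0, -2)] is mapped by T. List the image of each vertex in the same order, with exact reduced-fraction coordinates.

T1 translate by (0, 2): (3, -3) → (3, -1); (-3, 5) → (-3, 7); (5, -2) → (5, 0); (0, -2) → (0, 0)
T2 rotate counter-clockwise with cos θ = 8/17, sin θ = -15/17: (3, -1) → (9/17, -53/17); (-3, 7) → (81/17, 101/17); (5, 0) → (40/17, -75/17); (0, 0) → (0, 0)
T3 shear: y ← y − 1·x: (9/17, -53/17) → (9/17, -62/17); (81/17, 101/17) → (81/17, 20/17); (40/17, -75/17) → (40/17, -115/17); (0, 0) → (0, 0)
T4 rotate counter-clockwise with cos θ = 5/13, sin θ = -12/13: (9/17, -62/17) → (-699/221, -418/221); (81/17, 20/17) → (645/221, -872/221); (40/17, -115/17) → (-1180/221, -1055/221); (0, 0) → (0, 0)
T5 shear: x ← x + 2·y: (-699/221, -418/221) → (-1535/221, -418/221); (645/221, -872/221) → (-1099/221, -872/221); (-1180/221, -1055/221) → (-3290/221, -1055/221); (0, 0) → (0, 0)

image vertices: (-1535/221, -418/221), (-1099/221, -872/221), (-3290/221, -1055/221), (0, 0)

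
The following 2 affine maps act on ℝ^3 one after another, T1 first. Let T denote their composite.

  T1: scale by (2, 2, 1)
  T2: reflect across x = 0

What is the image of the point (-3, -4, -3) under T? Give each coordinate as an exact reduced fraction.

T1 scale by (2, 2, 1): (-3, -4, -3) → (-6, -8, -3)
T2 reflect across x = 0: (-6, -8, -3) → (6, -8, -3)

T(p) = (6, -8, -3)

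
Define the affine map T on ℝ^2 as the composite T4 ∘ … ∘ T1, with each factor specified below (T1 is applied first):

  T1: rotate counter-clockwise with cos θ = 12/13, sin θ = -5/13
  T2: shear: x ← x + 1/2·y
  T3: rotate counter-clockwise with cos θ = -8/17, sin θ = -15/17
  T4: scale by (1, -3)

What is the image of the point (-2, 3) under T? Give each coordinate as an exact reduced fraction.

T(p) = (34/13, 102/13)

T1 rotate counter-clockwise with cos θ = 12/13, sin θ = -5/13: (-2, 3) → (-9/13, 46/13)
T2 shear: x ← x + 1/2·y: (-9/13, 46/13) → (14/13, 46/13)
T3 rotate counter-clockwise with cos θ = -8/17, sin θ = -15/17: (14/13, 46/13) → (34/13, -34/13)
T4 scale by (1, -3): (34/13, -34/13) → (34/13, 102/13)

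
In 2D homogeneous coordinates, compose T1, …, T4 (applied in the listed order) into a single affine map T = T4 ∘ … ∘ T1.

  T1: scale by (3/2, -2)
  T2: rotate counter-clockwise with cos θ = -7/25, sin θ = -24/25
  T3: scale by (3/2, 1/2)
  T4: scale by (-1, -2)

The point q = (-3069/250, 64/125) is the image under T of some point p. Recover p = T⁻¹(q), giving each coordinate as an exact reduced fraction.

T1 = [3/2 0 0; 0 -2 0; 0 0 1]
T2·T1 = [-21/50 -48/25 0; -36/25 14/25 0; 0 0 1]
T3·…·T1 = [-63/100 -72/25 0; -18/25 7/25 0; 0 0 1]
T4·…·T1 = [63/100 72/25 0; 36/25 -14/25 0; 0 0 1]
det M = -9/2; M⁻¹ = [28/225 16/25 0; 8/25 -7/50 0; 0 0 1]
M⁻¹ · (-3069/250, 64/125)ᵀ = (-6/5, -4)ᵀ

p = (-6/5, -4)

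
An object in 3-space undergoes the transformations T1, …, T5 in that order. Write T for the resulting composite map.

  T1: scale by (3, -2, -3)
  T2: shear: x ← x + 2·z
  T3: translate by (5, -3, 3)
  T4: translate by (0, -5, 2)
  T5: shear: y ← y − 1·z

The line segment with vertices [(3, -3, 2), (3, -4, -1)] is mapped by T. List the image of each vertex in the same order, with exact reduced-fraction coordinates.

T1 scale by (3, -2, -3): (3, -3, 2) → (9, 6, -6); (3, -4, -1) → (9, 8, 3)
T2 shear: x ← x + 2·z: (9, 6, -6) → (-3, 6, -6); (9, 8, 3) → (15, 8, 3)
T3 translate by (5, -3, 3): (-3, 6, -6) → (2, 3, -3); (15, 8, 3) → (20, 5, 6)
T4 translate by (0, -5, 2): (2, 3, -3) → (2, -2, -1); (20, 5, 6) → (20, 0, 8)
T5 shear: y ← y − 1·z: (2, -2, -1) → (2, -1, -1); (20, 0, 8) → (20, -8, 8)

image vertices: (2, -1, -1), (20, -8, 8)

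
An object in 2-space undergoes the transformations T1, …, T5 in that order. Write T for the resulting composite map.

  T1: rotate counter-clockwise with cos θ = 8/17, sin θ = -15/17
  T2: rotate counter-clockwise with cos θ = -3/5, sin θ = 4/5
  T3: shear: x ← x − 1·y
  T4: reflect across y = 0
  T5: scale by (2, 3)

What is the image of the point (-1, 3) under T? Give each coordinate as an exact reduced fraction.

T1 rotate counter-clockwise with cos θ = 8/17, sin θ = -15/17: (-1, 3) → (37/17, 39/17)
T2 rotate counter-clockwise with cos θ = -3/5, sin θ = 4/5: (37/17, 39/17) → (-267/85, 31/85)
T3 shear: x ← x − 1·y: (-267/85, 31/85) → (-298/85, 31/85)
T4 reflect across y = 0: (-298/85, 31/85) → (-298/85, -31/85)
T5 scale by (2, 3): (-298/85, -31/85) → (-596/85, -93/85)

T(p) = (-596/85, -93/85)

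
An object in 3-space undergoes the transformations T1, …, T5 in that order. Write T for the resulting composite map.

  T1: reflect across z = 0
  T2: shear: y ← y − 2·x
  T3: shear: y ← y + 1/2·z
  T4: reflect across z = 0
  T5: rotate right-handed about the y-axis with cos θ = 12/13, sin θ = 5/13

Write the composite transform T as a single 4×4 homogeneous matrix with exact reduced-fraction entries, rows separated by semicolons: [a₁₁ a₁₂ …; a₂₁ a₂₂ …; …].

T1 = [1 0 0 0; 0 1 0 0; 0 0 -1 0; 0 0 0 1]
T2·T1 = [1 0 0 0; -2 1 0 0; 0 0 -1 0; 0 0 0 1]
T3·…·T1 = [1 0 0 0; -2 1 -1/2 0; 0 0 -1 0; 0 0 0 1]
T4·…·T1 = [1 0 0 0; -2 1 -1/2 0; 0 0 1 0; 0 0 0 1]
T5·…·T1 = [12/13 0 5/13 0; -2 1 -1/2 0; -5/13 0 12/13 0; 0 0 0 1]

T = [12/13 0 5/13 0; -2 1 -1/2 0; -5/13 0 12/13 0; 0 0 0 1]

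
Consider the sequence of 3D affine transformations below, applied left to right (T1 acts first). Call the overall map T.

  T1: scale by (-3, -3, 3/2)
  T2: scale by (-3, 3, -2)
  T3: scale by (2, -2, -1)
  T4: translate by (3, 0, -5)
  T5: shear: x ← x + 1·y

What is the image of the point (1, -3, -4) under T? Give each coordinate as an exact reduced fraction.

T(p) = (-33, -54, -17)

T1 scale by (-3, -3, 3/2): (1, -3, -4) → (-3, 9, -6)
T2 scale by (-3, 3, -2): (-3, 9, -6) → (9, 27, 12)
T3 scale by (2, -2, -1): (9, 27, 12) → (18, -54, -12)
T4 translate by (3, 0, -5): (18, -54, -12) → (21, -54, -17)
T5 shear: x ← x + 1·y: (21, -54, -17) → (-33, -54, -17)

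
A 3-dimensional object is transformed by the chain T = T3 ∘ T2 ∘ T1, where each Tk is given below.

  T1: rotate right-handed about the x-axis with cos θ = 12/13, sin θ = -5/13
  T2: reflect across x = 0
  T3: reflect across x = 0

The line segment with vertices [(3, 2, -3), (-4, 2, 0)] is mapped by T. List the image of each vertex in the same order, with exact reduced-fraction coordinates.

T1 rotate right-handed about the x-axis with cos θ = 12/13, sin θ = -5/13: (3, 2, -3) → (3, 9/13, -46/13); (-4, 2, 0) → (-4, 24/13, -10/13)
T2 reflect across x = 0: (3, 9/13, -46/13) → (-3, 9/13, -46/13); (-4, 24/13, -10/13) → (4, 24/13, -10/13)
T3 reflect across x = 0: (-3, 9/13, -46/13) → (3, 9/13, -46/13); (4, 24/13, -10/13) → (-4, 24/13, -10/13)

image vertices: (3, 9/13, -46/13), (-4, 24/13, -10/13)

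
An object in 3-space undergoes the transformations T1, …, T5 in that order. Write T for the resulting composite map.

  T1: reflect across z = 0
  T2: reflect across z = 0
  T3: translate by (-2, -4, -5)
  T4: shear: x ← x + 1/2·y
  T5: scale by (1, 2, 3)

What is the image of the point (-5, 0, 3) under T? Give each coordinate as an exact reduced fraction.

T1 reflect across z = 0: (-5, 0, 3) → (-5, 0, -3)
T2 reflect across z = 0: (-5, 0, -3) → (-5, 0, 3)
T3 translate by (-2, -4, -5): (-5, 0, 3) → (-7, -4, -2)
T4 shear: x ← x + 1/2·y: (-7, -4, -2) → (-9, -4, -2)
T5 scale by (1, 2, 3): (-9, -4, -2) → (-9, -8, -6)

T(p) = (-9, -8, -6)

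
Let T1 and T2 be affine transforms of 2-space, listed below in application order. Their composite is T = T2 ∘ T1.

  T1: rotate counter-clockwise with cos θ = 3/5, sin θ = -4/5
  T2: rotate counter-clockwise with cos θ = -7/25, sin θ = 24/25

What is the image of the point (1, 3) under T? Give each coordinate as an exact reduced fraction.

T(p) = (-9/5, 13/5)

T1 rotate counter-clockwise with cos θ = 3/5, sin θ = -4/5: (1, 3) → (3, 1)
T2 rotate counter-clockwise with cos θ = -7/25, sin θ = 24/25: (3, 1) → (-9/5, 13/5)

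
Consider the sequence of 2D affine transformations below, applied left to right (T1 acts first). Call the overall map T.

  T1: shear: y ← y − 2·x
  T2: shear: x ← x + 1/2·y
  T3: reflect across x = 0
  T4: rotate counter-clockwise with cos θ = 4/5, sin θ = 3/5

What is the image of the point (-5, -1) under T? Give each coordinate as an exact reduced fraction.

T1 shear: y ← y − 2·x: (-5, -1) → (-5, 9)
T2 shear: x ← x + 1/2·y: (-5, 9) → (-1/2, 9)
T3 reflect across x = 0: (-1/2, 9) → (1/2, 9)
T4 rotate counter-clockwise with cos θ = 4/5, sin θ = 3/5: (1/2, 9) → (-5, 15/2)

T(p) = (-5, 15/2)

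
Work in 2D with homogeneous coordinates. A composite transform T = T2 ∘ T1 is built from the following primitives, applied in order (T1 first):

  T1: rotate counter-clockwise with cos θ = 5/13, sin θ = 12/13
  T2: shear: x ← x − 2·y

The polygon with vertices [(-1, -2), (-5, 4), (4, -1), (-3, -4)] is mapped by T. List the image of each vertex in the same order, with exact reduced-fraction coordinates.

image vertices: (63/13, -22/13), (7/13, -40/13), (-54/13, 43/13), (145/13, -56/13)

T1 rotate counter-clockwise with cos θ = 5/13, sin θ = 12/13: (-1, -2) → (19/13, -22/13); (-5, 4) → (-73/13, -40/13); (4, -1) → (32/13, 43/13); (-3, -4) → (33/13, -56/13)
T2 shear: x ← x − 2·y: (19/13, -22/13) → (63/13, -22/13); (-73/13, -40/13) → (7/13, -40/13); (32/13, 43/13) → (-54/13, 43/13); (33/13, -56/13) → (145/13, -56/13)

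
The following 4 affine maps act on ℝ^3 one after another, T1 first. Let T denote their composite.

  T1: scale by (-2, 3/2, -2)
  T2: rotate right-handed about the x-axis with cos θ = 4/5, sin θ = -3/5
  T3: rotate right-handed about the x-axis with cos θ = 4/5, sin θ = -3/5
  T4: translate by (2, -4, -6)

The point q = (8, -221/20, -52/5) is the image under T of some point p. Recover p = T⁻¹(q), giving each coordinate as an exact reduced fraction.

T1 = [-2 0 0 0; 0 3/2 0 0; 0 0 -2 0; 0 0 0 1]
T2·T1 = [-2 0 0 0; 0 6/5 -6/5 0; 0 -9/10 -8/5 0; 0 0 0 1]
T3·…·T1 = [-2 0 0 0; 0 21/50 -48/25 0; 0 -36/25 -14/25 0; 0 0 0 1]
T4·…·T1 = [-2 0 0 2; 0 21/50 -48/25 -4; 0 -36/25 -14/25 -6; 0 0 0 1]
det M = 6; M⁻¹ = [-1/2 0 0 1; 0 14/75 -16/25 -232/75; 0 -12/25 -7/50 -69/25; 0 0 0 1]
M⁻¹ · (8, -221/20, -52/5)ᵀ = (-3, 3/2, 4)ᵀ

p = (-3, 3/2, 4)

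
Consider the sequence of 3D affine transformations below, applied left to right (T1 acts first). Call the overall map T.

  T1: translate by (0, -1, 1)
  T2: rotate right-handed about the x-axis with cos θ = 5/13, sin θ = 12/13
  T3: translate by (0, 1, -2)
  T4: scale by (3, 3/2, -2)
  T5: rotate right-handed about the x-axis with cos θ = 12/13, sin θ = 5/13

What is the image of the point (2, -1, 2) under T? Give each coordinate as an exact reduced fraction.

T(p) = (6, -944/169, 1185/338)

T1 translate by (0, -1, 1): (2, -1, 2) → (2, -2, 3)
T2 rotate right-handed about the x-axis with cos θ = 5/13, sin θ = 12/13: (2, -2, 3) → (2, -46/13, -9/13)
T3 translate by (0, 1, -2): (2, -46/13, -9/13) → (2, -33/13, -35/13)
T4 scale by (3, 3/2, -2): (2, -33/13, -35/13) → (6, -99/26, 70/13)
T5 rotate right-handed about the x-axis with cos θ = 12/13, sin θ = 5/13: (6, -99/26, 70/13) → (6, -944/169, 1185/338)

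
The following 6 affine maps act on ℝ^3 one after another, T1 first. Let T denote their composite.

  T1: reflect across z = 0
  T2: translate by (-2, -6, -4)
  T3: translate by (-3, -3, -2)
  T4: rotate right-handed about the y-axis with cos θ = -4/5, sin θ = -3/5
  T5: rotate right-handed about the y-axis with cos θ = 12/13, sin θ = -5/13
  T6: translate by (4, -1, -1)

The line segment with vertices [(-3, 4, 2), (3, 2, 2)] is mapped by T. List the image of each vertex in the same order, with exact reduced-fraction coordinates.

T1 reflect across z = 0: (-3, 4, 2) → (-3, 4, -2); (3, 2, 2) → (3, 2, -2)
T2 translate by (-2, -6, -4): (-3, 4, -2) → (-5, -2, -6); (3, 2, -2) → (1, -4, -6)
T3 translate by (-3, -3, -2): (-5, -2, -6) → (-8, -5, -8); (1, -4, -6) → (-2, -7, -8)
T4 rotate right-handed about the y-axis with cos θ = -4/5, sin θ = -3/5: (-8, -5, -8) → (56/5, -5, 8/5); (-2, -7, -8) → (32/5, -7, 26/5)
T5 rotate right-handed about the y-axis with cos θ = 12/13, sin θ = -5/13: (56/5, -5, 8/5) → (632/65, -5, 376/65); (32/5, -7, 26/5) → (254/65, -7, 472/65)
T6 translate by (4, -1, -1): (632/65, -5, 376/65) → (892/65, -6, 311/65); (254/65, -7, 472/65) → (514/65, -8, 407/65)

image vertices: (892/65, -6, 311/65), (514/65, -8, 407/65)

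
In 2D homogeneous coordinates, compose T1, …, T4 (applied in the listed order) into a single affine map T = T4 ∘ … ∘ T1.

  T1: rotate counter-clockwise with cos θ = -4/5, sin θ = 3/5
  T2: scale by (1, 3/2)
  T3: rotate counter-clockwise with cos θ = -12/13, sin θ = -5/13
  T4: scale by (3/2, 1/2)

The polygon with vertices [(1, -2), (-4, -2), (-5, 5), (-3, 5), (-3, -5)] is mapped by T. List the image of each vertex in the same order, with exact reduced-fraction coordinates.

image vertices: (27/20, -8/5), (-441/65, -19/65), (-387/52, 121/26), (-1089/260, 537/130), (-1449/260, -333/130)

T1 rotate counter-clockwise with cos θ = -4/5, sin θ = 3/5: (1, -2) → (2/5, 11/5); (-4, -2) → (22/5, -4/5); (-5, 5) → (1, -7); (-3, 5) → (-3/5, -29/5); (-3, -5) → (27/5, 11/5)
T2 scale by (1, 3/2): (2/5, 11/5) → (2/5, 33/10); (22/5, -4/5) → (22/5, -6/5); (1, -7) → (1, -21/2); (-3/5, -29/5) → (-3/5, -87/10); (27/5, 11/5) → (27/5, 33/10)
T3 rotate counter-clockwise with cos θ = -12/13, sin θ = -5/13: (2/5, 33/10) → (9/10, -16/5); (22/5, -6/5) → (-294/65, -38/65); (1, -21/2) → (-129/26, 121/13); (-3/5, -87/10) → (-363/130, 537/65); (27/5, 33/10) → (-483/130, -333/65)
T4 scale by (3/2, 1/2): (9/10, -16/5) → (27/20, -8/5); (-294/65, -38/65) → (-441/65, -19/65); (-129/26, 121/13) → (-387/52, 121/26); (-363/130, 537/65) → (-1089/260, 537/130); (-483/130, -333/65) → (-1449/260, -333/130)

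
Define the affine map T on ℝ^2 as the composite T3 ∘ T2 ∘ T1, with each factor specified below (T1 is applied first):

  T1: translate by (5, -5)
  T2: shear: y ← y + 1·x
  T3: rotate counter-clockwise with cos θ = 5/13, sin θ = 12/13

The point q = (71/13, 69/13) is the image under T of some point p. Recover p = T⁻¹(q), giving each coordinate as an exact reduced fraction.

T1 = [1 0 5; 0 1 -5; 0 0 1]
T2·T1 = [1 0 5; 1 1 0; 0 0 1]
T3·…·T1 = [-7/13 -12/13 25/13; 17/13 5/13 60/13; 0 0 1]
det M = 1; M⁻¹ = [5/13 12/13 -5; -17/13 -7/13 5; 0 0 1]
M⁻¹ · (71/13, 69/13)ᵀ = (2, -5)ᵀ

p = (2, -5)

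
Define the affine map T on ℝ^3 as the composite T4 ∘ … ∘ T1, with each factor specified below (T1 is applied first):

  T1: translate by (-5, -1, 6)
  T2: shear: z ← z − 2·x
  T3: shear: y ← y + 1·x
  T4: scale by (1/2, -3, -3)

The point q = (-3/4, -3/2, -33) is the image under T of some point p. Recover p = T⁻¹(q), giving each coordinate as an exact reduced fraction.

T1 = [1 0 0 -5; 0 1 0 -1; 0 0 1 6; 0 0 0 1]
T2·T1 = [1 0 0 -5; 0 1 0 -1; -2 0 1 16; 0 0 0 1]
T3·…·T1 = [1 0 0 -5; 1 1 0 -6; -2 0 1 16; 0 0 0 1]
T4·…·T1 = [1/2 0 0 -5/2; -3 -3 0 18; 6 0 -3 -48; 0 0 0 1]
det M = 9/2; M⁻¹ = [2 0 0 5; -2 -1/3 0 1; 4 0 -1/3 -6; 0 0 0 1]
M⁻¹ · (-3/4, -3/2, -33)ᵀ = (7/2, 3, 2)ᵀ

p = (7/2, 3, 2)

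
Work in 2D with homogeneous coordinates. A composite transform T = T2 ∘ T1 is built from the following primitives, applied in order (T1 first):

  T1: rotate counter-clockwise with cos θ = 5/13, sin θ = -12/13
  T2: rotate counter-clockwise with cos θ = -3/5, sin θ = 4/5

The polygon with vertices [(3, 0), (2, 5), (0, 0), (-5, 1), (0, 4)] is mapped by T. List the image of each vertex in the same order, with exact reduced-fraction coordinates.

T1 rotate counter-clockwise with cos θ = 5/13, sin θ = -12/13: (3, 0) → (15/13, -36/13); (2, 5) → (70/13, 1/13); (0, 0) → (0, 0); (-5, 1) → (-1, 5); (0, 4) → (48/13, 20/13)
T2 rotate counter-clockwise with cos θ = -3/5, sin θ = 4/5: (15/13, -36/13) → (99/65, 168/65); (70/13, 1/13) → (-214/65, 277/65); (0, 0) → (0, 0); (-1, 5) → (-17/5, -19/5); (48/13, 20/13) → (-224/65, 132/65)

image vertices: (99/65, 168/65), (-214/65, 277/65), (0, 0), (-17/5, -19/5), (-224/65, 132/65)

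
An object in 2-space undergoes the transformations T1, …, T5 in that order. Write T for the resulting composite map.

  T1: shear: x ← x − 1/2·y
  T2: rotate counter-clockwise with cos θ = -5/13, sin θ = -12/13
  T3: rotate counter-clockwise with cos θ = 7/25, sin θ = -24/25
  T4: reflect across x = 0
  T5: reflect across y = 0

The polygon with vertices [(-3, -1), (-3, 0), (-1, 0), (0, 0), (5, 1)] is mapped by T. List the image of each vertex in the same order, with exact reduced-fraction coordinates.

image vertices: (-1687/650, -233/325), (-969/325, 108/325), (-323/325, 36/325), (0, 0), (2979/650, 161/325)

T1 shear: x ← x − 1/2·y: (-3, -1) → (-5/2, -1); (-3, 0) → (-3, 0); (-1, 0) → (-1, 0); (0, 0) → (0, 0); (5, 1) → (9/2, 1)
T2 rotate counter-clockwise with cos θ = -5/13, sin θ = -12/13: (-5/2, -1) → (1/26, 35/13); (-3, 0) → (15/13, 36/13); (-1, 0) → (5/13, 12/13); (0, 0) → (0, 0); (9/2, 1) → (-21/26, -59/13)
T3 rotate counter-clockwise with cos θ = 7/25, sin θ = -24/25: (1/26, 35/13) → (1687/650, 233/325); (15/13, 36/13) → (969/325, -108/325); (5/13, 12/13) → (323/325, -36/325); (0, 0) → (0, 0); (-21/26, -59/13) → (-2979/650, -161/325)
T4 reflect across x = 0: (1687/650, 233/325) → (-1687/650, 233/325); (969/325, -108/325) → (-969/325, -108/325); (323/325, -36/325) → (-323/325, -36/325); (0, 0) → (0, 0); (-2979/650, -161/325) → (2979/650, -161/325)
T5 reflect across y = 0: (-1687/650, 233/325) → (-1687/650, -233/325); (-969/325, -108/325) → (-969/325, 108/325); (-323/325, -36/325) → (-323/325, 36/325); (0, 0) → (0, 0); (2979/650, -161/325) → (2979/650, 161/325)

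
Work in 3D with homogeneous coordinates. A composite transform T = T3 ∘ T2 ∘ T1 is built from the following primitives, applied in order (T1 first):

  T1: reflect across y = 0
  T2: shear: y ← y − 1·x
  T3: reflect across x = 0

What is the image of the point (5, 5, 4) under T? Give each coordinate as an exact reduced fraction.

T1 reflect across y = 0: (5, 5, 4) → (5, -5, 4)
T2 shear: y ← y − 1·x: (5, -5, 4) → (5, -10, 4)
T3 reflect across x = 0: (5, -10, 4) → (-5, -10, 4)

T(p) = (-5, -10, 4)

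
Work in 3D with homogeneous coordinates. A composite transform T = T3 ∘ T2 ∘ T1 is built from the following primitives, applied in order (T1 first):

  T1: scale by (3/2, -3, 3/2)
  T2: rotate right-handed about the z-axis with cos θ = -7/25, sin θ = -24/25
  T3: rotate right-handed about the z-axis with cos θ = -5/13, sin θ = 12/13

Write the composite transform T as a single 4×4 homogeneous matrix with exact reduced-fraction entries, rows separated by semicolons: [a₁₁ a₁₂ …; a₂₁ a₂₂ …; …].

T = [969/650 108/325 0 0; 54/325 -969/325 0 0; 0 0 3/2 0; 0 0 0 1]

T1 = [3/2 0 0 0; 0 -3 0 0; 0 0 3/2 0; 0 0 0 1]
T2·T1 = [-21/50 -72/25 0 0; -36/25 21/25 0 0; 0 0 3/2 0; 0 0 0 1]
T3·…·T1 = [969/650 108/325 0 0; 54/325 -969/325 0 0; 0 0 3/2 0; 0 0 0 1]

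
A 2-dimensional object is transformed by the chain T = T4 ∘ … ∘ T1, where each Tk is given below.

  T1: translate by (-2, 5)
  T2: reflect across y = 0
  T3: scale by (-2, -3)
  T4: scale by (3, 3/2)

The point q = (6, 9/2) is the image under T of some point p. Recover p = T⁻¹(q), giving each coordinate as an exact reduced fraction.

T1 = [1 0 -2; 0 1 5; 0 0 1]
T2·T1 = [1 0 -2; 0 -1 -5; 0 0 1]
T3·…·T1 = [-2 0 4; 0 3 15; 0 0 1]
T4·…·T1 = [-6 0 12; 0 9/2 45/2; 0 0 1]
det M = -27; M⁻¹ = [-1/6 0 2; 0 2/9 -5; 0 0 1]
M⁻¹ · (6, 9/2)ᵀ = (1, -4)ᵀ

p = (1, -4)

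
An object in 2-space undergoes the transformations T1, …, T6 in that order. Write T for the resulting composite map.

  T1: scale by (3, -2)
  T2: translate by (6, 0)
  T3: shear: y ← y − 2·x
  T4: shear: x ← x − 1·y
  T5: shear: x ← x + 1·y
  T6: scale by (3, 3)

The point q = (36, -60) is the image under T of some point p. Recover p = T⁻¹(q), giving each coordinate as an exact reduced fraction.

T1 = [3 0 0; 0 -2 0; 0 0 1]
T2·T1 = [3 0 6; 0 -2 0; 0 0 1]
T3·…·T1 = [3 0 6; -6 -2 -12; 0 0 1]
T4·…·T1 = [9 2 18; -6 -2 -12; 0 0 1]
T5·…·T1 = [3 0 6; -6 -2 -12; 0 0 1]
T6·…·T1 = [9 0 18; -18 -6 -36; 0 0 1]
det M = -54; M⁻¹ = [1/9 0 -2; -1/3 -1/6 0; 0 0 1]
M⁻¹ · (36, -60)ᵀ = (2, -2)ᵀ

p = (2, -2)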